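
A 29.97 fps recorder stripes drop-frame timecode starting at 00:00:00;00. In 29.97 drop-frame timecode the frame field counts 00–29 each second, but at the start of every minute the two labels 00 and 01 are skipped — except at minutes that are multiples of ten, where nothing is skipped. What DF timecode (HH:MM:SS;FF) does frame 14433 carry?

Each 10-minute DF block holds 10 × 60 × 30 − 9 × 2 = 17982 frames. 14433 ÷ 17982 → 0 full blocks, remainder 14433.
Within the partial block the first minute is 1800 frames and each further minute 1798, so 8 further minute boundaries passed. Total skipped labels = 18 × 0 + 2 × 8 = 16.
Non-drop label index = 14433 + 16 = 14449; at 30 labels/s that is 00:08:01:19, i.e. DF 00:08:01;19.

00:08:01;19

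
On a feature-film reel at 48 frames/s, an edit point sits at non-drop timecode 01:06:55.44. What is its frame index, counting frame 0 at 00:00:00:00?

192764

Total seconds to the label: (1 × 3600 + 6 × 60 + 55) = 4015.
Frame index = 4015 × 48 + 44 = 192764.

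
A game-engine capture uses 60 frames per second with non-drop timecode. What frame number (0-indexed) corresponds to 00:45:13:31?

Total seconds to the label: (0 × 3600 + 45 × 60 + 13) = 2713.
Frame index = 2713 × 60 + 31 = 162811.

162811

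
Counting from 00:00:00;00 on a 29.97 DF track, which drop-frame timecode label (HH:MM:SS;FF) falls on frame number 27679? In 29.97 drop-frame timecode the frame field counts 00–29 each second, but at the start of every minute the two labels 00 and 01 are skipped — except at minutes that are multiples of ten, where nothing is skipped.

Each 10-minute DF block holds 10 × 60 × 30 − 9 × 2 = 17982 frames. 27679 ÷ 17982 → 1 full block, remainder 9697.
Within the partial block the first minute is 1800 frames and each further minute 1798, so 5 further minute boundaries passed. Total skipped labels = 18 × 1 + 2 × 5 = 28.
Non-drop label index = 27679 + 28 = 27707; at 30 labels/s that is 00:15:23:17, i.e. DF 00:15:23;17.

00:15:23;17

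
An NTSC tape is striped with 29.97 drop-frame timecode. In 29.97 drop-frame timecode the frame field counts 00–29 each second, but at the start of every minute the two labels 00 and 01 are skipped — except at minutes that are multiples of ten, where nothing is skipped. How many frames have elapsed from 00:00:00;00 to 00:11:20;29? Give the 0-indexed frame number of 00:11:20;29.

20409

As if non-drop at 30 labels/s: (0 × 3600 + 11 × 60 + 20) × 30 + 29 = 20429.
Minute boundaries passed: 11; those not divisible by 10: 11 − 1 = 10; dropped labels = 2 × 10 = 20.
Actual frame index = 20429 − 20 = 20409.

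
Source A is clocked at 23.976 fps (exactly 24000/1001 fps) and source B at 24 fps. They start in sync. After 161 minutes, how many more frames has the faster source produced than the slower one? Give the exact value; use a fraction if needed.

33120/143 frames

161 min = 9660 s.
A emits 24000/1001 × 9660 = 33120000/143 frames; B emits 24 × 9660 = 231840.
Difference = 33120/143 frames (≈ 231.6084); B is ahead of A.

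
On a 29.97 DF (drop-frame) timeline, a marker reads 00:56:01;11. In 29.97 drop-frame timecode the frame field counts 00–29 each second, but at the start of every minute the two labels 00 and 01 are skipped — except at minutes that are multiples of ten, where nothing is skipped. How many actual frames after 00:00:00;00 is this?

As if non-drop at 30 labels/s: (0 × 3600 + 56 × 60 + 1) × 30 + 11 = 100841.
Minute boundaries passed: 56; those not divisible by 10: 56 − 5 = 51; dropped labels = 2 × 51 = 102.
Actual frame index = 100841 − 102 = 100739.

100739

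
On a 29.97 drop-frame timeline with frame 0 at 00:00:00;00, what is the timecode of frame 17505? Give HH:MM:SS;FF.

00:09:44;03

Each 10-minute DF block holds 10 × 60 × 30 − 9 × 2 = 17982 frames. 17505 ÷ 17982 → 0 full blocks, remainder 17505.
Within the partial block the first minute is 1800 frames and each further minute 1798, so 9 further minute boundaries passed. Total skipped labels = 18 × 0 + 2 × 9 = 18.
Non-drop label index = 17505 + 18 = 17523; at 30 labels/s that is 00:09:44:03, i.e. DF 00:09:44;03.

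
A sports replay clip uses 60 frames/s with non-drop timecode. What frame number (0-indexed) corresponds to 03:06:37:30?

Total seconds to the label: (3 × 3600 + 6 × 60 + 37) = 11197.
Frame index = 11197 × 60 + 30 = 671850.

671850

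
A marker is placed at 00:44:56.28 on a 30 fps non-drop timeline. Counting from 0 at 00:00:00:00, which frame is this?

frame 80908

Total seconds to the label: (0 × 3600 + 44 × 60 + 56) = 2696.
Frame index = 2696 × 30 + 28 = 80908.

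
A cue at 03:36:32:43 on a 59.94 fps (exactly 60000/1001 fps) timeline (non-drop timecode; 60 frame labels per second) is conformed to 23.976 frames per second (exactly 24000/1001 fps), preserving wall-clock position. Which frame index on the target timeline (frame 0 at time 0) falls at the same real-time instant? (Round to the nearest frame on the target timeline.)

frame 311825

Source frame index: (3×3600 + 36×60 + 32) × 60 + 43 = 779563.
Real time: 779563 / (60000/1001) = 780342563/60000 s.
Target frame: (780342563/60000) × (24000/1001) = 1559126/5 ≈ 311825.200 → 311825.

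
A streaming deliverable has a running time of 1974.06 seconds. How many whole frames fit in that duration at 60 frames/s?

Frames = 1974.06 × 60 = 592218/5 ≈ 118443.6000.
Complete frames: 118443.

118443 frames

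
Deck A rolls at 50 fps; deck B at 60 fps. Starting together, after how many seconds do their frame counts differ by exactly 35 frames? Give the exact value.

3.5 seconds

The gap grows by |60 − 50| = 10 frames per second.
Time for a 35-frame gap: 35 ÷ (10) = 3.5 s.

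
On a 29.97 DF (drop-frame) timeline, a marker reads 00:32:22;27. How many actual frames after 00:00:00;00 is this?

58229

Complete 10-minute blocks: 3, each 17982 frames → 53946.
Remaining 2 whole minutes in the current block: 1800 + 1 × 1798 = 3598 frames.
Within the current minute: 22 × 30 + 27 − 2 = 685 (labels ;00/;01 skipped at this minute). Total = 53946 + 3598 + 685 = 58229.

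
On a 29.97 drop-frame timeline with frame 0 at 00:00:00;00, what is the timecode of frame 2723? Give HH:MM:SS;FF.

00:01:30;25

Each 10-minute DF block holds 10 × 60 × 30 − 9 × 2 = 17982 frames. 2723 ÷ 17982 → 0 full blocks, remainder 2723.
Within the partial block the first minute is 1800 frames and each further minute 1798, so 1 further minute boundary passed. Total skipped labels = 18 × 0 + 2 × 1 = 2.
Non-drop label index = 2723 + 2 = 2725; at 30 labels/s that is 00:01:30:25, i.e. DF 00:01:30;25.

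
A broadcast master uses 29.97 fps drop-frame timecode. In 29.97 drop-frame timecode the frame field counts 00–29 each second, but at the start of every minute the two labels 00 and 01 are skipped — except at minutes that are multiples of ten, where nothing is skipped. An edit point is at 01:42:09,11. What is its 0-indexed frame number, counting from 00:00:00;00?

183697

Complete 10-minute blocks: 10, each 17982 frames → 179820.
Remaining 2 whole minutes in the current block: 1800 + 1 × 1798 = 3598 frames.
Within the current minute: 9 × 30 + 11 − 2 = 279 (labels ;00/;01 skipped at this minute). Total = 179820 + 3598 + 279 = 183697.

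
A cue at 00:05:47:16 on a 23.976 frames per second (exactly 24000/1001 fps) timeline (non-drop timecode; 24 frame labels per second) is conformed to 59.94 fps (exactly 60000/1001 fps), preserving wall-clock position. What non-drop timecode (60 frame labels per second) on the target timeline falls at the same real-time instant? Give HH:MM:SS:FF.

Source frame index: (0×3600 + 5×60 + 47) × 24 + 16 = 8344.
Real time: 8344 / (24000/1001) = 1044043/3000 s.
Target frame: (1044043/3000) × (60000/1001) = 20860.
At 60 labels/s: frame 20860 → 00:05:47:40.

00:05:47:40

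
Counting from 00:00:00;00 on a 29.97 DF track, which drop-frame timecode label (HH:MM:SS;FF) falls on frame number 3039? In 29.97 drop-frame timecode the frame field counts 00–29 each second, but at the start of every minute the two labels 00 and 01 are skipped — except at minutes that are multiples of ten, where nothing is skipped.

Ten DF minutes hold 17982 frames, so frame 3039 lies in block 0 (frames 0–17981) with 3039 frames into that block.
The block's first minute is 1800 frames and the rest 1798 each; 3039 frames reaches minute 1, so 0 × 18 + 1 × 2 = 2 labels have been skipped so far.
Adding those back, label number 3039 + 2 = 3041 at 30 labels/s is 101 s + 11 f = 0 h 1 min 41 s frame 11, i.e. 00:01:41;11.

00:01:41;11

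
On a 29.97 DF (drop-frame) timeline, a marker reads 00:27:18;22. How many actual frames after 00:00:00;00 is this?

49112

Complete 10-minute blocks: 2, each 17982 frames → 35964.
Remaining 7 whole minutes in the current block: 1800 + 6 × 1798 = 12588 frames.
Within the current minute: 18 × 30 + 22 − 2 = 560 (labels ;00/;01 skipped at this minute). Total = 35964 + 12588 + 560 = 49112.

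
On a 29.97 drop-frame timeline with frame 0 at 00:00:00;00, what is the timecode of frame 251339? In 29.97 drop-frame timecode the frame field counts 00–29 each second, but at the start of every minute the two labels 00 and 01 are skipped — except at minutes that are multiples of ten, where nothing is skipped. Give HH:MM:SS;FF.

Ten DF minutes hold 17982 frames, so frame 251339 lies in block 13 (frames 233766–251747) with 17573 frames into that block.
The block's first minute is 1800 frames and the rest 1798 each; 17573 frames reaches minute 9, so 13 × 18 + 9 × 2 = 252 labels have been skipped so far.
Adding those back, label number 251339 + 252 = 251591 at 30 labels/s is 8386 s + 11 f = 2 h 19 min 46 s frame 11, i.e. 02:19:46;11.

02:19:46;11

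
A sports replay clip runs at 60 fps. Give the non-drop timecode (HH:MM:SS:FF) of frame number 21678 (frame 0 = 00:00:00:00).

21678 ÷ 60 = 361 full seconds, remainder 18 frames.
361 s = 0 h 6 min 1 s.
Timecode: 00:06:01:18.

00:06:01:18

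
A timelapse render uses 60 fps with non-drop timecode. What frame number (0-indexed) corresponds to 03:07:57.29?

Total seconds to the label: (3 × 3600 + 7 × 60 + 57) = 11277.
Frame index = 11277 × 60 + 29 = 676649.

frame 676649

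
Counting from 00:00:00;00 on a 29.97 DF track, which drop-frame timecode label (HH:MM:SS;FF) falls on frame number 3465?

Ten DF minutes hold 17982 frames, so frame 3465 lies in block 0 (frames 0–17981) with 3465 frames into that block.
The block's first minute is 1800 frames and the rest 1798 each; 3465 frames reaches minute 1, so 0 × 18 + 1 × 2 = 2 labels have been skipped so far.
Adding those back, label number 3465 + 2 = 3467 at 30 labels/s is 115 s + 17 f = 0 h 1 min 55 s frame 17, i.e. 00:01:55;17.

00:01:55;17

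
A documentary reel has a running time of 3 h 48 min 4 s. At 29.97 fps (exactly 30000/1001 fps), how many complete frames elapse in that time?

410109 frames

3 h 48 min 4 s = 13684 s.
Frames = 13684 × 30000/1001 = 37320000/91 ≈ 410109.8901.
Complete frames: 410109.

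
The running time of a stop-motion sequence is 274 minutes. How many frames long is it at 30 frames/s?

493200 frames

274 min = 16440 s.
Frames = 16440 × 30 = 493200.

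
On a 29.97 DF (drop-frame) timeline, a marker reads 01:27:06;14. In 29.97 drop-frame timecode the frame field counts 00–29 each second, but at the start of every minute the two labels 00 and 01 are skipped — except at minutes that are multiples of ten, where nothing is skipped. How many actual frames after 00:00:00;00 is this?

156636

As if non-drop at 30 labels/s: (1 × 3600 + 27 × 60 + 6) × 30 + 14 = 156794.
Minute boundaries passed: 87; those not divisible by 10: 87 − 8 = 79; dropped labels = 2 × 79 = 158.
Actual frame index = 156794 − 158 = 156636.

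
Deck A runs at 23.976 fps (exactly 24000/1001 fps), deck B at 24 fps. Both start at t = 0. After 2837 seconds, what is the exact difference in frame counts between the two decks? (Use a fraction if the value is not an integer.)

A emits 24000/1001 × 2837 = 68088000/1001 frames; B emits 24 × 2837 = 68088.
Difference = 68088/1001 frames (≈ 68.0200); B is ahead of A.

68088/1001 frames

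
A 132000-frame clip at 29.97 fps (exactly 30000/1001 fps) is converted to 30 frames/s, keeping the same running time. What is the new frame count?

132132 frames

Target frames = source frames × (target rate / source rate) = 132000 × (30)/(30000/1001) = 132000 × 1001/1000 = 132132.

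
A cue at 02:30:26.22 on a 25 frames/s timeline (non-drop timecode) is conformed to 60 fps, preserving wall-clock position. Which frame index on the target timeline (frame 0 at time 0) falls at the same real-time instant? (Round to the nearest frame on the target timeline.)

Source frame index: (2×3600 + 30×60 + 26) × 25 + 22 = 225672.
Real time: 225672 / (25) = 225672/25 s.
Target frame: (225672/25) × (60) = 2708064/5 ≈ 541612.800 → 541613.

frame 541613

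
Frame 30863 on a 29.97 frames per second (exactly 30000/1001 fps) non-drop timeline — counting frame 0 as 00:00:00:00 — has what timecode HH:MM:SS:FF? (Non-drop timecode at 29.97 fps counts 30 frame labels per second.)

30863 ÷ 30 = 1028 full seconds, remainder 23 frames.
1028 s = 0 h 17 min 8 s.
Timecode: 00:17:08:23.

00:17:08:23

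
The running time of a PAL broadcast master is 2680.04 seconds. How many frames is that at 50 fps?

Frames = 2680.04 × 50 = 134002.

134002 frames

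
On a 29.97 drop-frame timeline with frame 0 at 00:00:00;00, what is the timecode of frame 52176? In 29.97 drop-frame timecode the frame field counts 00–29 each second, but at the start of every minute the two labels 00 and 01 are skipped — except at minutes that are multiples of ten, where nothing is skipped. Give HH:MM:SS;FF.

00:29:01;00

Each 10-minute DF block holds 10 × 60 × 30 − 9 × 2 = 17982 frames. 52176 ÷ 17982 → 2 full blocks, remainder 16212.
Within the partial block the first minute is 1800 frames and each further minute 1798, so 9 further minute boundaries passed. Total skipped labels = 18 × 2 + 2 × 9 = 54.
Non-drop label index = 52176 + 54 = 52230; at 30 labels/s that is 00:29:01:00, i.e. DF 00:29:01;00.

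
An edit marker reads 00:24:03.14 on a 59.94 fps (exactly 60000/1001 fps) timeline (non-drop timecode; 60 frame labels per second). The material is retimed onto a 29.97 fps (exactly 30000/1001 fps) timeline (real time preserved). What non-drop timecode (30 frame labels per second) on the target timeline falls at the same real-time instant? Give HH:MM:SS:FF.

00:24:03:07

Source frame index: (0×3600 + 24×60 + 3) × 60 + 14 = 86594.
Real time: 86594 / (60000/1001) = 43340297/30000 s.
Target frame: (43340297/30000) × (30000/1001) = 43297.
At 30 labels/s: frame 43297 → 00:24:03:07.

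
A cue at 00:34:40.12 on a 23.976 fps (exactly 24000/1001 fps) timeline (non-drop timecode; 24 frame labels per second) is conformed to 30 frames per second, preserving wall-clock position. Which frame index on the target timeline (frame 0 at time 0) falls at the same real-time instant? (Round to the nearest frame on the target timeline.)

Source frame index: (0×3600 + 34×60 + 40) × 24 + 12 = 49932.
Real time: 49932 / (24000/1001) = 4165161/2000 s.
Target frame: (4165161/2000) × (30) = 12495483/200 ≈ 62477.415 → 62477.

frame 62477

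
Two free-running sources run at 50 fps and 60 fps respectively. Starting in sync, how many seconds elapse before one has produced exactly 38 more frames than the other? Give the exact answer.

The gap grows by |60 − 50| = 10 frames per second.
Time for a 38-frame gap: 38 ÷ (10) = 3.8 s.

3.8 seconds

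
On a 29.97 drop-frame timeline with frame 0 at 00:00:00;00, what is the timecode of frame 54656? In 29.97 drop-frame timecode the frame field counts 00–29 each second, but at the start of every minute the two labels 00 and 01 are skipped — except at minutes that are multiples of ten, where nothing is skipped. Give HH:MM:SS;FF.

Each 10-minute DF block holds 10 × 60 × 30 − 9 × 2 = 17982 frames. 54656 ÷ 17982 → 3 full blocks, remainder 710.
Within the partial block the first minute is 1800 frames and each further minute 1798, so 0 further minute boundaries passed. Total skipped labels = 18 × 3 + 2 × 0 = 54.
Non-drop label index = 54656 + 54 = 54710; at 30 labels/s that is 00:30:23:20, i.e. DF 00:30:23;20.

00:30:23;20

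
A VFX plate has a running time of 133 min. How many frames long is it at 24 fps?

191520 frames

133 min = 7980 s.
Frames = 7980 × 24 = 191520.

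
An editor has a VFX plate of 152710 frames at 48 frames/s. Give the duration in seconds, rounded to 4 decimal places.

3181.4583 seconds

Running time = 152710 × 1/48 = 76355/24 s ≈ 3181.4583 s.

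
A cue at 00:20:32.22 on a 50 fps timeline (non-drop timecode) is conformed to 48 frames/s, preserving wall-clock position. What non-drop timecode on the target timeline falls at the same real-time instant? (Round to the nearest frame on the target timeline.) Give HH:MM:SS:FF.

00:20:32:21

Source frame index: (0×3600 + 20×60 + 32) × 50 + 22 = 61622.
Real time: 61622 / (50) = 30811/25 s.
Target frame: (30811/25) × (48) = 1478928/25 ≈ 59157.120 → 59157.
At 48 labels/s: frame 59157 → 00:20:32:21.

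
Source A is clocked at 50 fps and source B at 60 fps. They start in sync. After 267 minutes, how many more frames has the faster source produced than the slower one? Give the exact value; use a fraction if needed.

267 min = 16020 s.
A emits 50 × 16020 = 801000 frames; B emits 60 × 16020 = 961200.
Difference = 160200 frames; B is ahead of A.

160200 frames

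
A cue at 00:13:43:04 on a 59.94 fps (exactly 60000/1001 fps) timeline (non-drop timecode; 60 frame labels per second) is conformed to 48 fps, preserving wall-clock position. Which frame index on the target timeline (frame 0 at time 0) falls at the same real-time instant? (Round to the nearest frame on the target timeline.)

Source frame index: (0×3600 + 13×60 + 43) × 60 + 4 = 49384.
Real time: 49384 / (60000/1001) = 6179173/7500 s.
Target frame: (6179173/7500) × (48) = 24716692/625 ≈ 39546.707 → 39547.

frame 39547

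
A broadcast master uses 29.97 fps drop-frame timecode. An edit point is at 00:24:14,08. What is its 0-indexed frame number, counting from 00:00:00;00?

43584

As if non-drop at 30 labels/s: (0 × 3600 + 24 × 60 + 14) × 30 + 8 = 43628.
Minute boundaries passed: 24; those not divisible by 10: 24 − 2 = 22; dropped labels = 2 × 22 = 44.
Actual frame index = 43628 − 44 = 43584.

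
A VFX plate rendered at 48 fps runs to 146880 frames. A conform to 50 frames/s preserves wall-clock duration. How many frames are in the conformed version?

Target frames = source frames × (target rate / source rate) = 146880 × (50)/(48) = 146880 × 25/24 = 153000.

153000 frames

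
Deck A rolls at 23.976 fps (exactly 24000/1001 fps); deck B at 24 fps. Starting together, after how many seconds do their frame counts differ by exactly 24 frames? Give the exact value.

The gap grows by |24 − 24000/1001| = 24/1001 frames per second.
Time for a 24-frame gap: 24 ÷ (24/1001) = 1001 s.

1001 seconds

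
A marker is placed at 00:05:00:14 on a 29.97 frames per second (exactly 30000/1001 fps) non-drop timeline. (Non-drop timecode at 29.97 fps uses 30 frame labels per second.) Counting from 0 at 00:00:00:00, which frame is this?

frame 9014

Total seconds to the label: (0 × 3600 + 5 × 60 + 0) = 300.
Frame index = 300 × 30 + 14 = 9014.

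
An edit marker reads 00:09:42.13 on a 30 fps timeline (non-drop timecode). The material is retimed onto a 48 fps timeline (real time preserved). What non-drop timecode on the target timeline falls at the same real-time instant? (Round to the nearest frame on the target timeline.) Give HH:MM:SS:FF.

00:09:42:21

Source frame index: (0×3600 + 9×60 + 42) × 30 + 13 = 17473.
Real time: 17473 / (30) = 17473/30 s.
Target frame: (17473/30) × (48) = 139784/5 ≈ 27956.800 → 27957.
At 48 labels/s: frame 27957 → 00:09:42:21.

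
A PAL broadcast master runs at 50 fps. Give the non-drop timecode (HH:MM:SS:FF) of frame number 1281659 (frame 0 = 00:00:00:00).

1281659 ÷ 50 = 25633 full seconds, remainder 9 frames.
25633 s = 7 h 7 min 13 s.
Timecode: 07:07:13:09.

07:07:13:09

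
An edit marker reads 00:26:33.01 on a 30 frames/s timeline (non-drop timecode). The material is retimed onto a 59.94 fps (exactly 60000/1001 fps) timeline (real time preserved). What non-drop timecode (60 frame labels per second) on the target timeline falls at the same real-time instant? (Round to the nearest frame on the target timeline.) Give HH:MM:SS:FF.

00:26:31:27

Source frame index: (0×3600 + 26×60 + 33) × 30 + 1 = 47791.
Real time: 47791 / (30) = 47791/30 s.
Target frame: (47791/30) × (60000/1001) = 95582000/1001 ≈ 95486.513 → 95487.
At 60 labels/s: frame 95487 → 00:26:31:27.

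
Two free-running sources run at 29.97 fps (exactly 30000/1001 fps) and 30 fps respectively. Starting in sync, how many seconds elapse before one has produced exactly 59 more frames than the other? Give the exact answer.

The gap grows by |30 − 30000/1001| = 30/1001 frames per second.
Time for a 59-frame gap: 59 ÷ (30/1001) = 59059/30 s.

59059/30 seconds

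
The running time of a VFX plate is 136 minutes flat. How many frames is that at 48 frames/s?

136 min = 8160 s.
Frames = 8160 × 48 = 391680.

391680 frames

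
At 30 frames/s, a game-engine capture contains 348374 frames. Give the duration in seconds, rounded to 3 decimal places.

11612.467 seconds

Running time = 348374 × 1/30 = 174187/15 s ≈ 11612.467 s.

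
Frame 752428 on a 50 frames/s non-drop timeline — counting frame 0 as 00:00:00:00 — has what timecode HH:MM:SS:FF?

04:10:48:28

752428 ÷ 50 = 15048 full seconds, remainder 28 frames.
15048 s = 4 h 10 min 48 s.
Timecode: 04:10:48:28.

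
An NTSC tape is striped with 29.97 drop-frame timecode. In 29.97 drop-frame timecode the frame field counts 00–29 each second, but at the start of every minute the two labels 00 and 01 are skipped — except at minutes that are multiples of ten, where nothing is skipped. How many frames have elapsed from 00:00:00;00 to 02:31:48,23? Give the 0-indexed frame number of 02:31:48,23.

Complete 10-minute blocks: 15, each 17982 frames → 269730.
Remaining 1 whole minute in the current block: 1800 + 0 × 1798 = 1800 frames.
Within the current minute: 48 × 30 + 23 − 2 = 1461 (labels ;00/;01 skipped at this minute). Total = 269730 + 1800 + 1461 = 272991.

272991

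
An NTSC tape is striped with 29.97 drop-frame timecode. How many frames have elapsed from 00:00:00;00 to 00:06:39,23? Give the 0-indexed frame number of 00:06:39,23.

Complete 10-minute blocks: 0, each 17982 frames → 0.
Remaining 6 whole minutes in the current block: 1800 + 5 × 1798 = 10790 frames.
Within the current minute: 39 × 30 + 23 − 2 = 1191 (labels ;00/;01 skipped at this minute). Total = 0 + 10790 + 1191 = 11981.

11981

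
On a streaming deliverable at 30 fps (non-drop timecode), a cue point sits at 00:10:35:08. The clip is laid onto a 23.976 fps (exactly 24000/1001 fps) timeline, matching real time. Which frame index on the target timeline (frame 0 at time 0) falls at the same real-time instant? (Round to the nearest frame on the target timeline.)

frame 15231

Source frame index: (0×3600 + 10×60 + 35) × 30 + 8 = 19058.
Real time: 19058 / (30) = 9529/15 s.
Target frame: (9529/15) × (24000/1001) = 1172800/77 ≈ 15231.169 → 15231.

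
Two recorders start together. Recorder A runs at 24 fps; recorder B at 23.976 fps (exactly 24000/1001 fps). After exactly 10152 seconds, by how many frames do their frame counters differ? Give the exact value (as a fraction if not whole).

A emits 24 × 10152 = 243648 frames; B emits 24000/1001 × 10152 = 243648000/1001.
Difference = 243648/1001 frames (≈ 243.4046); B is behind A.

243648/1001 frames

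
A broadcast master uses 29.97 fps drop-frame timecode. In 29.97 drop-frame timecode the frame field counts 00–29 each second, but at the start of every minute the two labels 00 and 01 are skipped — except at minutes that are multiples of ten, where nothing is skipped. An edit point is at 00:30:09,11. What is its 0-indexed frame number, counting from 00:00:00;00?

54227

As if non-drop at 30 labels/s: (0 × 3600 + 30 × 60 + 9) × 30 + 11 = 54281.
Minute boundaries passed: 30; those not divisible by 10: 30 − 3 = 27; dropped labels = 2 × 27 = 54.
Actual frame index = 54281 − 54 = 54227.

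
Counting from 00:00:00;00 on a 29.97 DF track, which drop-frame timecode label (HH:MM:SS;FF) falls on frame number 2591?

Each 10-minute DF block holds 10 × 60 × 30 − 9 × 2 = 17982 frames. 2591 ÷ 17982 → 0 full blocks, remainder 2591.
Within the partial block the first minute is 1800 frames and each further minute 1798, so 1 further minute boundary passed. Total skipped labels = 18 × 0 + 2 × 1 = 2.
Non-drop label index = 2591 + 2 = 2593; at 30 labels/s that is 00:01:26:13, i.e. DF 00:01:26;13.

00:01:26;13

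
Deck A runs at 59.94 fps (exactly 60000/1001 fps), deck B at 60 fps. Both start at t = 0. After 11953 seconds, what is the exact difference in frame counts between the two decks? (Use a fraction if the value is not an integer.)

A emits 60000/1001 × 11953 = 717180000/1001 frames; B emits 60 × 11953 = 717180.
Difference = 717180/1001 frames (≈ 716.4635); B is ahead of A.

717180/1001 frames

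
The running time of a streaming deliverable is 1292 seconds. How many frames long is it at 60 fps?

77520 frames

Frames = 1292 × 60 = 77520.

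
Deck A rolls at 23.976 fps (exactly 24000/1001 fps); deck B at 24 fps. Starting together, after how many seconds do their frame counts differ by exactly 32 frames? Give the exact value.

4004/3 seconds

The gap grows by |24 − 24000/1001| = 24/1001 frames per second.
Time for a 32-frame gap: 32 ÷ (24/1001) = 4004/3 s.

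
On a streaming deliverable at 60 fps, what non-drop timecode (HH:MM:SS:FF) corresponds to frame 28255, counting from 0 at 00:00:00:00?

28255 ÷ 60 = 470 full seconds, remainder 55 frames.
470 s = 0 h 7 min 50 s.
Timecode: 00:07:50:55.

00:07:50:55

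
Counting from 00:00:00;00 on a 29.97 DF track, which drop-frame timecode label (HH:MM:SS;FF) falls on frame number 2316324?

21:28:08;04

Ten DF minutes hold 17982 frames, so frame 2316324 lies in block 128 (frames 2301696–2319677) with 14628 frames into that block.
The block's first minute is 1800 frames and the rest 1798 each; 14628 frames reaches minute 8, so 128 × 18 + 8 × 2 = 2320 labels have been skipped so far.
Adding those back, label number 2316324 + 2320 = 2318644 at 30 labels/s is 77288 s + 4 f = 21 h 28 min 8 s frame 4, i.e. 21:28:08;04.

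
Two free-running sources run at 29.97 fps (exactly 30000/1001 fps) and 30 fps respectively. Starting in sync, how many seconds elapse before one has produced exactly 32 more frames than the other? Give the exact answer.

16016/15 seconds

The gap grows by |30 − 30000/1001| = 30/1001 frames per second.
Time for a 32-frame gap: 32 ÷ (30/1001) = 16016/15 s.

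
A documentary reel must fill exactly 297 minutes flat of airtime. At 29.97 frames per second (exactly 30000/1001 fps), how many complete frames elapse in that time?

534065 frames

297 min = 17820 s.
Frames = 17820 × 30000/1001 = 48600000/91 ≈ 534065.9341.
Complete frames: 534065.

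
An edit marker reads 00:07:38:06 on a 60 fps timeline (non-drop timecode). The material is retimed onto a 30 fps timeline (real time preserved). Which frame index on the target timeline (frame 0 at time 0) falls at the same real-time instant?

frame 13743

Source frame index: (0×3600 + 7×60 + 38) × 60 + 6 = 27486.
Real time: 27486 / (60) = 4581/10 s.
Target frame: (4581/10) × (30) = 13743.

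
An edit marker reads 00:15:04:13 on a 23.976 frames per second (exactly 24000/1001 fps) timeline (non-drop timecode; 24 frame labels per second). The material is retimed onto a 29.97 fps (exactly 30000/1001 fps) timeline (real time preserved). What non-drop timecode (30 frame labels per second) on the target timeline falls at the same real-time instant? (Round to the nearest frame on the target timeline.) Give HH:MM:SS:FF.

Source frame index: (0×3600 + 15×60 + 4) × 24 + 13 = 21709.
Real time: 21709 / (24000/1001) = 21730709/24000 s.
Target frame: (21730709/24000) × (30000/1001) = 108545/4 ≈ 27136.250 → 27136.
At 30 labels/s: frame 27136 → 00:15:04:16.

00:15:04:16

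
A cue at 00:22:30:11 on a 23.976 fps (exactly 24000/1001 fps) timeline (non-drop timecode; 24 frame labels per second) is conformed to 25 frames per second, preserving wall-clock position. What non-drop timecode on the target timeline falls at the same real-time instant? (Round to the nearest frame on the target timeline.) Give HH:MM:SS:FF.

Source frame index: (0×3600 + 22×60 + 30) × 24 + 11 = 32411.
Real time: 32411 / (24000/1001) = 32443411/24000 s.
Target frame: (32443411/24000) × (25) = 32443411/960 ≈ 33795.220 → 33795.
At 25 labels/s: frame 33795 → 00:22:31:20.

00:22:31:20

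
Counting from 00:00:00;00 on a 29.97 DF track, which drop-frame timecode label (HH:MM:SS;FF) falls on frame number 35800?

00:19:54;16

Ten DF minutes hold 17982 frames, so frame 35800 lies in block 1 (frames 17982–35963) with 17818 frames into that block.
The block's first minute is 1800 frames and the rest 1798 each; 17818 frames reaches minute 9, so 1 × 18 + 9 × 2 = 36 labels have been skipped so far.
Adding those back, label number 35800 + 36 = 35836 at 30 labels/s is 1194 s + 16 f = 0 h 19 min 54 s frame 16, i.e. 00:19:54;16.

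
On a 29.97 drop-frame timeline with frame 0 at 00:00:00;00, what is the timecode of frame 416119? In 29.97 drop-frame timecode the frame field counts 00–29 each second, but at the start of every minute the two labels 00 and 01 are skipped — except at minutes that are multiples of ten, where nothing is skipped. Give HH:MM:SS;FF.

Ten DF minutes hold 17982 frames, so frame 416119 lies in block 23 (frames 413586–431567) with 2533 frames into that block.
The block's first minute is 1800 frames and the rest 1798 each; 2533 frames reaches minute 1, so 23 × 18 + 1 × 2 = 416 labels have been skipped so far.
Adding those back, label number 416119 + 416 = 416535 at 30 labels/s is 13884 s + 15 f = 3 h 51 min 24 s frame 15, i.e. 03:51:24;15.

03:51:24;15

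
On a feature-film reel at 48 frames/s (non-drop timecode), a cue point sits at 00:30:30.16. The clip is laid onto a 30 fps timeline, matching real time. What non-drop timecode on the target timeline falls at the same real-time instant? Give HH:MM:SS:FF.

Source frame index: (0×3600 + 30×60 + 30) × 48 + 16 = 87856.
Real time: 87856 / (48) = 5491/3 s.
Target frame: (5491/3) × (30) = 54910.
At 30 labels/s: frame 54910 → 00:30:30:10.

00:30:30:10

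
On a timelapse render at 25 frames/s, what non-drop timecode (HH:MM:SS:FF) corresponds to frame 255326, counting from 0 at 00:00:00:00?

255326 ÷ 25 = 10213 full seconds, remainder 1 frame.
10213 s = 2 h 50 min 13 s.
Timecode: 02:50:13:01.

02:50:13:01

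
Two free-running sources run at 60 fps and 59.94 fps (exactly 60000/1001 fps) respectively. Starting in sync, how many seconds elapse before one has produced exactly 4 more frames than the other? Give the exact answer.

The gap grows by |60000/1001 − 60| = 60/1001 frames per second.
Time for a 4-frame gap: 4 ÷ (60/1001) = 1001/15 s.

1001/15 seconds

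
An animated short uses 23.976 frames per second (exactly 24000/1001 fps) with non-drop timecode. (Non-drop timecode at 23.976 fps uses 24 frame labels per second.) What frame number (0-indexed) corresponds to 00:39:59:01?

57577

Total seconds to the label: (0 × 3600 + 39 × 60 + 59) = 2399.
Frame index = 2399 × 24 + 1 = 57577.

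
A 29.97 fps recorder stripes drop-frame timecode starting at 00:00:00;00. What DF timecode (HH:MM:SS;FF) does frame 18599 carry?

00:10:20;17

Each 10-minute DF block holds 10 × 60 × 30 − 9 × 2 = 17982 frames. 18599 ÷ 17982 → 1 full block, remainder 617.
Within the partial block the first minute is 1800 frames and each further minute 1798, so 0 further minute boundaries passed. Total skipped labels = 18 × 1 + 2 × 0 = 18.
Non-drop label index = 18599 + 18 = 18617; at 30 labels/s that is 00:10:20:17, i.e. DF 00:10:20;17.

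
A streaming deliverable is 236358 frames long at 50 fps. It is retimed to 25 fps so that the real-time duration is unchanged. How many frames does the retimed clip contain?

Frames at target rate = 236358 × (25) / (50) = 118179.

118179 frames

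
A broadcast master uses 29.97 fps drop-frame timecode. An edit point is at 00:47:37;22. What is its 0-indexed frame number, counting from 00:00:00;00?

As if non-drop at 30 labels/s: (0 × 3600 + 47 × 60 + 37) × 30 + 22 = 85732.
Minute boundaries passed: 47; those not divisible by 10: 47 − 4 = 43; dropped labels = 2 × 43 = 86.
Actual frame index = 85732 − 86 = 85646.

85646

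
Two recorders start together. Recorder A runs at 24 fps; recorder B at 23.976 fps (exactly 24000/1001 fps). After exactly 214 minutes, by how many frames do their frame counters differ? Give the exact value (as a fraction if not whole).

214 min = 12840 s.
A emits 24 × 12840 = 308160 frames; B emits 24000/1001 × 12840 = 308160000/1001.
Difference = 308160/1001 frames (≈ 307.8521); B is behind A.

308160/1001 frames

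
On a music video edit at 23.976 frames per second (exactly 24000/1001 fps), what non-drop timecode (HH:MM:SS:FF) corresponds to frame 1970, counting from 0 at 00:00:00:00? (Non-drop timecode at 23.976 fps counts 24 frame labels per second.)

00:01:22:02

1970 ÷ 24 = 82 full seconds, remainder 2 frames.
82 s = 0 h 1 min 22 s.
Timecode: 00:01:22:02.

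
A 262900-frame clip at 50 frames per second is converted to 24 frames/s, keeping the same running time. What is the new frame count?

126192 frames

Target frames = source frames × (target rate / source rate) = 262900 × (24)/(50) = 262900 × 12/25 = 126192.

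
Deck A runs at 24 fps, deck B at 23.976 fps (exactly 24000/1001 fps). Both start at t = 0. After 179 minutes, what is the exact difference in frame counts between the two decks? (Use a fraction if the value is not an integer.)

257760/1001 frames

179 min = 10740 s.
A emits 24 × 10740 = 257760 frames; B emits 24000/1001 × 10740 = 257760000/1001.
Difference = 257760/1001 frames (≈ 257.5025); B is behind A.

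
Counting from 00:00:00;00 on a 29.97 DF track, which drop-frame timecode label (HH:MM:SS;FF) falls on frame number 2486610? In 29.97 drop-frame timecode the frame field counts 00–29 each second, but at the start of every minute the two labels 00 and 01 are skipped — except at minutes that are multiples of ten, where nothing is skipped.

Each 10-minute DF block holds 10 × 60 × 30 − 9 × 2 = 17982 frames. 2486610 ÷ 17982 → 138 full blocks, remainder 5094.
Within the partial block the first minute is 1800 frames and each further minute 1798, so 2 further minute boundaries passed. Total skipped labels = 18 × 138 + 2 × 2 = 2488.
Non-drop label index = 2486610 + 2488 = 2489098; at 30 labels/s that is 23:02:49:28, i.e. DF 23:02:49;28.

23:02:49;28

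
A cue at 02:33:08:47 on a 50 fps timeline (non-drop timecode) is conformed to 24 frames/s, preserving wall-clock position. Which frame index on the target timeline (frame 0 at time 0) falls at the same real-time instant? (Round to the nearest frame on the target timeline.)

Source frame index: (2×3600 + 33×60 + 8) × 50 + 47 = 459447.
Real time: 459447 / (50) = 459447/50 s.
Target frame: (459447/50) × (24) = 5513364/25 ≈ 220534.560 → 220535.

frame 220535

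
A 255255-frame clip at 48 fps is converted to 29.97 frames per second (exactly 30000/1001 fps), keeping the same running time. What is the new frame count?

Target frames = source frames × (target rate / source rate) = 255255 × (30000/1001)/(48) = 255255 × 625/1001 = 159375.

159375 frames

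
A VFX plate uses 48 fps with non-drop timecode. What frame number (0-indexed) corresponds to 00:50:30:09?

Total seconds to the label: (0 × 3600 + 50 × 60 + 30) = 3030.
Frame index = 3030 × 48 + 9 = 145449.

145449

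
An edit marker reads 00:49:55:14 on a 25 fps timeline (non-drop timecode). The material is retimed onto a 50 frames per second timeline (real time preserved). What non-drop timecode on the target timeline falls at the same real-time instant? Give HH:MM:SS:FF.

00:49:55:28

Source frame index: (0×3600 + 49×60 + 55) × 25 + 14 = 74889.
Real time: 74889 / (25) = 74889/25 s.
Target frame: (74889/25) × (50) = 149778.
At 50 labels/s: frame 149778 → 00:49:55:28.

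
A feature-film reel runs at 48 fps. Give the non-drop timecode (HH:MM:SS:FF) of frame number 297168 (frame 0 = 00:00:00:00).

297168 ÷ 48 = 6191 full seconds, remainder 0 frames.
6191 s = 1 h 43 min 11 s.
Timecode: 01:43:11:00.

01:43:11:00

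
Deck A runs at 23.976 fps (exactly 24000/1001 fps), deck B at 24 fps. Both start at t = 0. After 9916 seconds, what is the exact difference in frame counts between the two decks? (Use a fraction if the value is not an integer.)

237984/1001 frames

A emits 24000/1001 × 9916 = 237984000/1001 frames; B emits 24 × 9916 = 237984.
Difference = 237984/1001 frames (≈ 237.7463); B is ahead of A.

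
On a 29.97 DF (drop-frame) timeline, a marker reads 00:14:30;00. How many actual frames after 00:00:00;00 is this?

26074

As if non-drop at 30 labels/s: (0 × 3600 + 14 × 60 + 30) × 30 + 0 = 26100.
Minute boundaries passed: 14; those not divisible by 10: 14 − 1 = 13; dropped labels = 2 × 13 = 26.
Actual frame index = 26100 − 26 = 26074.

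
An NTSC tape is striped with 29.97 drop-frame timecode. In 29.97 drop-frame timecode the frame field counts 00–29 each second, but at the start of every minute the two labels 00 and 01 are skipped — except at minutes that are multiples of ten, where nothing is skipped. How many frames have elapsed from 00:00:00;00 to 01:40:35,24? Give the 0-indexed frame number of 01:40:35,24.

As if non-drop at 30 labels/s: (1 × 3600 + 40 × 60 + 35) × 30 + 24 = 181074.
Minute boundaries passed: 100; those not divisible by 10: 100 − 10 = 90; dropped labels = 2 × 90 = 180.
Actual frame index = 181074 − 180 = 180894.

180894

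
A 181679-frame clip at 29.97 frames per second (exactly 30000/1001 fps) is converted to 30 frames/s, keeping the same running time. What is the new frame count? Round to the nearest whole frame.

Frames at target rate = 181679 × (30) / (30000/1001) = 181860679/1000 ≈ 181860.679.
Nearest whole frame: 181861.

181861 frames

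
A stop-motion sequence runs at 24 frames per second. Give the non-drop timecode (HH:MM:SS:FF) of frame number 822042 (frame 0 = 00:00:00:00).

09:30:51:18

822042 ÷ 24 = 34251 full seconds, remainder 18 frames.
34251 s = 9 h 30 min 51 s.
Timecode: 09:30:51:18.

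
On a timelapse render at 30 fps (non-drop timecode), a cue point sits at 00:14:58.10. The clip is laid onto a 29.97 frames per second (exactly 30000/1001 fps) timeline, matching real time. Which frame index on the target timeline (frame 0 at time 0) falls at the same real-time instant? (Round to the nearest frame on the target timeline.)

frame 26923

Source frame index: (0×3600 + 14×60 + 58) × 30 + 10 = 26950.
Real time: 26950 / (30) = 2695/3 s.
Target frame: (2695/3) × (30000/1001) = 350000/13 ≈ 26923.077 → 26923.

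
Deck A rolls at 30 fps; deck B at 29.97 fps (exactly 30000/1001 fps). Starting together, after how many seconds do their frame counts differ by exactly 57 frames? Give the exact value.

The gap grows by |30000/1001 − 30| = 30/1001 frames per second.
Time for a 57-frame gap: 57 ÷ (30/1001) = 1901.9 s.

1901.9 seconds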